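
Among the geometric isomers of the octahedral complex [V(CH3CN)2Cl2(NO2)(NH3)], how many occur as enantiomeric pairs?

The six octahedral sites form three mutually perpendicular trans pairs.
The distinct arrangements are (6 in all): CH3CN trans, Cl trans; CH3CN trans, Cl cis; CH3CN cis, Cl cis (3 arrangements, 2 chiral); CH3CN cis, Cl trans.
Of these, 2 lack any improper symmetry element and so occur as enantiomeric pairs, giving 6 + 2 = 8 stereoisomers in total.

2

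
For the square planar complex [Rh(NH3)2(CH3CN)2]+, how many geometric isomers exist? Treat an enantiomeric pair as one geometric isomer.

A square has two trans pairs of vertices; adjacent vertices are cis.
There are 2 geometric isomers: NH3 cis; NH3 trans.

2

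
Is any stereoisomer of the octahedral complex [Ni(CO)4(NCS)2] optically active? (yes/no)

no

An octahedron has six vertices in three trans pairs; every non-trans pair is cis.
The distinct arrangements are (2 in all): NCS trans; NCS cis.
Each arrangement has an internal mirror plane or centre of symmetry, so none is chiral.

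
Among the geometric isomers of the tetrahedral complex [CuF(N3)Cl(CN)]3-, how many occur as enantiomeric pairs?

In a tetrahedral complex all four positions are equivalent and every pair of ligands is adjacent — there is no cis/trans distinction.
Only one geometric arrangement is possible; it has no improper symmetry element, so it exists as a pair of enantiomers (2 stereoisomers).

1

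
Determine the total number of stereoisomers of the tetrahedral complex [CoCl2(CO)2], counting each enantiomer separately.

1

All four vertices of a tetrahedron are equivalent and mutually adjacent, so cis/trans isomerism cannot arise.
Only one geometric arrangement is possible.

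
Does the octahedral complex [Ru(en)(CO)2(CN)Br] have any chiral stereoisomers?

yes

An octahedron has six vertices in three trans pairs; every non-trans pair is cis.
Each en is bidentate and must span two cis positions.
There are 4 geometric isomers: CO cis (3 arrangements, 2 chiral); CO trans.
Of these, 2 lack any improper symmetry element and so occur as enantiomeric pairs, giving 4 + 2 = 6 stereoisomers in total.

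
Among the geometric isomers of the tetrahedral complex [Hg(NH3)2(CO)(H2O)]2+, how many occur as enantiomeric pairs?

0

All four vertices of a tetrahedron are equivalent and mutually adjacent, so cis/trans isomerism cannot arise.
Only one geometric arrangement is possible.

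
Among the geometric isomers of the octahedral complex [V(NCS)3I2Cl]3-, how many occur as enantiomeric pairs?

0

The distinct arrangements are (3 in all): NCS mer, I cis; NCS mer, I trans; NCS fac, I cis.
Each arrangement has an internal mirror plane or centre of symmetry, so none is chiral.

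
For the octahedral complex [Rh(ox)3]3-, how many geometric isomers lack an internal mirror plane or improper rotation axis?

An octahedron has six vertices in three trans pairs; every non-trans pair is cis.
Each ox is bidentate and must span two cis positions.
Only one geometric arrangement is possible; it has no improper symmetry element, so it exists as a pair of enantiomers (2 stereoisomers).

1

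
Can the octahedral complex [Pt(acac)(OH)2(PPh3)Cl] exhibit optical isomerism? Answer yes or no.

yes

An octahedron has six vertices in three trans pairs; every non-trans pair is cis.
Each acac is bidentate and must span two cis positions.
The distinct arrangements are (4 in all): OH cis (3 arrangements, 2 chiral); OH trans.
Of these, 2 lack any improper symmetry element and so occur as enantiomeric pairs, giving 4 + 2 = 6 stereoisomers in total.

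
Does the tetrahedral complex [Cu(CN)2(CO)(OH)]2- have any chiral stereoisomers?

Only one geometric arrangement is possible.

no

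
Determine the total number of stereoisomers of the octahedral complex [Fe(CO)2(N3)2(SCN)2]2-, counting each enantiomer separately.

6

The six octahedral sites form three mutually perpendicular trans pairs.
There are 5 geometric isomers: CO trans, N3 trans, SCN trans; CO trans, N3 cis, SCN cis; CO cis, N3 cis, SCN trans; CO cis, N3 cis, SCN cis (chiral); CO cis, N3 trans, SCN cis.
One of these lacks any improper symmetry element and so occurs as an enantiomeric pair, giving 5 + 1 = 6 stereoisomers in total.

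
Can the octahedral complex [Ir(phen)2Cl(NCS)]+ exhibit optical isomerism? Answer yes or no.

yes

The six octahedral sites form three mutually perpendicular trans pairs.
Each phen is bidentate and must span two cis positions.
Working through the distinct placements yields 2 geometric isomers: Cl and NCS mutually trans; Cl and NCS mutually cis (chiral).
One of these lacks any improper symmetry element and so occurs as an enantiomeric pair, giving 2 + 1 = 3 stereoisomers in total.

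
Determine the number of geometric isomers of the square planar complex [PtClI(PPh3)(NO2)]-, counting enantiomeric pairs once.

3

Working through the distinct placements yields 3 geometric isomers: (Cl/NO2 trans, I/PPh3 trans); (Cl/PPh3 trans, I/NO2 trans); (Cl/I trans, NO2/PPh3 trans).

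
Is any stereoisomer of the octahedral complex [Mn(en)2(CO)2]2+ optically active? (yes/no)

Each en is bidentate and must span two cis positions.
Working through the distinct placements yields 2 geometric isomers: CO trans; CO cis (chiral).
One of these lacks any improper symmetry element and so occurs as an enantiomeric pair, giving 2 + 1 = 3 stereoisomers in total.

yes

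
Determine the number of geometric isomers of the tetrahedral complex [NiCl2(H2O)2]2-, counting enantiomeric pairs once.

Only one geometric arrangement is possible.

1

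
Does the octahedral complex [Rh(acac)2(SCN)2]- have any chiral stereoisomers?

An octahedron has six vertices in three trans pairs; every non-trans pair is cis.
Each acac is bidentate and must span two cis positions.
The distinct arrangements are (2 in all): SCN trans; SCN cis (chiral).
One of these lacks any improper symmetry element and so occurs as an enantiomeric pair, giving 2 + 1 = 3 stereoisomers in total.

yes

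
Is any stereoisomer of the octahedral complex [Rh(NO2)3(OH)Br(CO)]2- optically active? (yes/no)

yes

The distinct arrangements are (4 in all): NO2 mer (3 arrangements); NO2 fac (chiral).
One of these lacks any improper symmetry element and so occurs as an enantiomeric pair, giving 4 + 1 = 5 stereoisomers in total.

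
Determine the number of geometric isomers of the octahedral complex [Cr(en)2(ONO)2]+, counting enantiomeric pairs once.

The six octahedral sites form three mutually perpendicular trans pairs.
Each en is bidentate and must span two cis positions.
The distinct arrangements are (2 in all): ONO trans; ONO cis (chiral).

2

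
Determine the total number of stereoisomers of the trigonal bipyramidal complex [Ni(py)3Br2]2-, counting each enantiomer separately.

3

A trigonal bipyramid has two axial and three equatorial sites, which are chemically inequivalent.
Systematic placement gives 3 geometric isomers: Br both axial; Br one axial, one equatorial; Br both equatorial.
Each arrangement has an internal mirror plane or centre of symmetry, so none is chiral.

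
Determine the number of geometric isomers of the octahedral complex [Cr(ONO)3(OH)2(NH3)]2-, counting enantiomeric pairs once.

3

The six octahedral sites form three mutually perpendicular trans pairs.
Working through the distinct placements yields 3 geometric isomers: ONO mer, OH cis; ONO mer, OH trans; ONO fac, OH cis.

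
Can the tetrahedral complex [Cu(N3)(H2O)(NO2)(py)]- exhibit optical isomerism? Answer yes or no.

yes

All four vertices of a tetrahedron are equivalent and mutually adjacent, so cis/trans isomerism cannot arise.
Only one geometric arrangement is possible; it has no improper symmetry element, so it exists as a pair of enantiomers (2 stereoisomers).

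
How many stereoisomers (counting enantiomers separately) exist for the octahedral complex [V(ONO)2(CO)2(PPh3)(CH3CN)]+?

8

An octahedron has six vertices in three trans pairs; every non-trans pair is cis.
The distinct arrangements are (6 in all): ONO cis, CO cis (3 arrangements, 2 chiral); ONO trans, CO cis; ONO cis, CO trans; ONO trans, CO trans.
Of these, 2 lack any improper symmetry element and so occur as enantiomeric pairs, giving 6 + 2 = 8 stereoisomers in total.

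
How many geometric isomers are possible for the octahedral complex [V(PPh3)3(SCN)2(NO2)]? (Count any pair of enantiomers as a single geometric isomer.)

An octahedron has six vertices in three trans pairs; every non-trans pair is cis.
Systematic placement gives 3 geometric isomers: PPh3 mer, SCN trans; PPh3 fac, SCN cis; PPh3 mer, SCN cis.

3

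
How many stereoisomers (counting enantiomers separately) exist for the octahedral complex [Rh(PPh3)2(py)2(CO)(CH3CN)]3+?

8

The six octahedral sites form three mutually perpendicular trans pairs.
Systematic placement gives 6 geometric isomers: PPh3 trans, py trans; PPh3 cis, py cis (3 arrangements, 2 chiral); PPh3 cis, py trans; PPh3 trans, py cis.
Of these, 2 lack any improper symmetry element and so occur as enantiomeric pairs, giving 6 + 2 = 8 stereoisomers in total.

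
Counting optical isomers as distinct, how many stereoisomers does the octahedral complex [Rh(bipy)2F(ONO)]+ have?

3

Each bipy is bidentate and must span two cis positions.
There are 2 geometric isomers: F and ONO mutually trans; F and ONO mutually cis (chiral).
One of these lacks any improper symmetry element and so occurs as an enantiomeric pair, giving 2 + 1 = 3 stereoisomers in total.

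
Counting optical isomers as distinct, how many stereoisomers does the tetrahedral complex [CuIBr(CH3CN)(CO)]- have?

All four vertices of a tetrahedron are equivalent and mutually adjacent, so cis/trans isomerism cannot arise.
Only one geometric arrangement is possible; it has no improper symmetry element, so it exists as a pair of enantiomers (2 stereoisomers).

2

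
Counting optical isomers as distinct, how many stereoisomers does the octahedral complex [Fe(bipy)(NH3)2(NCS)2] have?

4

An octahedron has six vertices in three trans pairs; every non-trans pair is cis.
Each bipy is bidentate and must span two cis positions.
The distinct arrangements are (3 in all): NH3 cis, NCS trans; NH3 cis, NCS cis (chiral); NH3 trans, NCS cis.
One of these lacks any improper symmetry element and so occurs as an enantiomeric pair, giving 3 + 1 = 4 stereoisomers in total.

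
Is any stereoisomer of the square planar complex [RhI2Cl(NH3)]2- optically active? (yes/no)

Working through the distinct placements yields 2 geometric isomers: I cis; I trans.
Each arrangement has an internal mirror plane or centre of symmetry, so none is chiral.

no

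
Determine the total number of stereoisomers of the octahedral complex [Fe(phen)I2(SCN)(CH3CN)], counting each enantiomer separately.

An octahedron has six vertices in three trans pairs; every non-trans pair is cis.
Each phen is bidentate and must span two cis positions.
Working through the distinct placements yields 4 geometric isomers: I cis (3 arrangements, 2 chiral); I trans.
Of these, 2 lack any improper symmetry element and so occur as enantiomeric pairs, giving 4 + 2 = 6 stereoisomers in total.

6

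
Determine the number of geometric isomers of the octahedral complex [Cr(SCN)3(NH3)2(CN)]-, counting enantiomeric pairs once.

The six octahedral sites form three mutually perpendicular trans pairs.
The distinct arrangements are (3 in all): SCN mer, NH3 cis; SCN mer, NH3 trans; SCN fac, NH3 cis.

3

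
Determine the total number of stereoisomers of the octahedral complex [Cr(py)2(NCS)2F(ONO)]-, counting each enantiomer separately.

The six octahedral sites form three mutually perpendicular trans pairs.
Working through the distinct placements yields 6 geometric isomers: py trans, NCS cis; py cis, NCS cis (3 arrangements, 2 chiral); py trans, NCS trans; py cis, NCS trans.
Of these, 2 lack any improper symmetry element and so occur as enantiomeric pairs, giving 6 + 2 = 8 stereoisomers in total.

8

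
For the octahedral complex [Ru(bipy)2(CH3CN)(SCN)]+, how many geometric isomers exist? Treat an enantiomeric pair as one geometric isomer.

Each bipy is bidentate and must span two cis positions.
There are 2 geometric isomers: CH3CN and SCN mutually trans; CH3CN and SCN mutually cis (chiral).

2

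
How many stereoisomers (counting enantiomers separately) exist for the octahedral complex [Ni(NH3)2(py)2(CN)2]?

In an octahedral complex each vertex has one trans partner and four cis neighbours.
There are 5 geometric isomers: NH3 trans, py trans, CN trans; NH3 cis, py cis, CN trans; NH3 cis, py trans, CN cis; NH3 cis, py cis, CN cis (chiral); NH3 trans, py cis, CN cis.
One of these lacks any improper symmetry element and so occurs as an enantiomeric pair, giving 5 + 1 = 6 stereoisomers in total.

6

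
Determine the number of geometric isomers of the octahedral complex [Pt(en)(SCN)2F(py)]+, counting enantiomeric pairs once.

In an octahedral complex each vertex has one trans partner and four cis neighbours.
Each en is bidentate and must span two cis positions.
The distinct arrangements are (4 in all): SCN cis (3 arrangements, 2 chiral); SCN trans.

4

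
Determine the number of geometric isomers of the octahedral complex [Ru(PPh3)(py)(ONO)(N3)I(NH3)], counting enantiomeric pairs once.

In an octahedral complex each vertex has one trans partner and four cis neighbours.
Placing the ligands in turn and identifying arrangements related by rotation or reflection leaves 15 distinct geometric isomers.

15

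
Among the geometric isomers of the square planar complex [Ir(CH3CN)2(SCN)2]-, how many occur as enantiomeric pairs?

0

A square has two trans pairs of vertices; adjacent vertices are cis.
The distinct arrangements are (2 in all): CH3CN cis; CH3CN trans.
Each arrangement has an internal mirror plane or centre of symmetry, so none is chiral.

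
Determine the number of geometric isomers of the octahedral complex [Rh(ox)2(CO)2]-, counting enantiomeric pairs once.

The six octahedral sites form three mutually perpendicular trans pairs.
Each ox is bidentate and must span two cis positions.
The distinct arrangements are (2 in all): CO trans; CO cis (chiral).

2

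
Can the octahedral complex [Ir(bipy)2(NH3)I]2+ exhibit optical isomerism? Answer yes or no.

The six octahedral sites form three mutually perpendicular trans pairs.
Each bipy is bidentate and must span two cis positions.
There are 2 geometric isomers: NH3 and I mutually trans; NH3 and I mutually cis (chiral).
One of these lacks any improper symmetry element and so occurs as an enantiomeric pair, giving 2 + 1 = 3 stereoisomers in total.

yes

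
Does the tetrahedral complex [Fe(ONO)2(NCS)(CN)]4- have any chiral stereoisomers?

no

All four vertices of a tetrahedron are equivalent and mutually adjacent, so cis/trans isomerism cannot arise.
Only one geometric arrangement is possible.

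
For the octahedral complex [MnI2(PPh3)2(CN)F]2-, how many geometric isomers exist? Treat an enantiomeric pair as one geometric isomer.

The six octahedral sites form three mutually perpendicular trans pairs.
The distinct arrangements are (6 in all): I trans, PPh3 trans; I cis, PPh3 cis (3 arrangements, 2 chiral); I cis, PPh3 trans; I trans, PPh3 cis.

6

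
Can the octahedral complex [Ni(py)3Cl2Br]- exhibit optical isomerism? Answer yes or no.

The distinct arrangements are (3 in all): py mer, Cl cis; py mer, Cl trans; py fac, Cl cis.
Each arrangement has an internal mirror plane or centre of symmetry, so none is chiral.

no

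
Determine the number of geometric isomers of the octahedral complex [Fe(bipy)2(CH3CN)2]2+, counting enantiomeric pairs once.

In an octahedral complex each vertex has one trans partner and four cis neighbours.
Each bipy is bidentate and must span two cis positions.
Systematic placement gives 2 geometric isomers: CH3CN trans; CH3CN cis (chiral).

2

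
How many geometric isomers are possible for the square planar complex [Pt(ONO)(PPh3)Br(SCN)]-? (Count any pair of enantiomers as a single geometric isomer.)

3

A square has two trans pairs of vertices; adjacent vertices are cis.
Systematic placement gives 3 geometric isomers: (Br/PPh3 trans, ONO/SCN trans); (Br/SCN trans, ONO/PPh3 trans); (Br/ONO trans, PPh3/SCN trans).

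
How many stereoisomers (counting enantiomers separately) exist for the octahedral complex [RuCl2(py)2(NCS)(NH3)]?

The six octahedral sites form three mutually perpendicular trans pairs.
Systematic placement gives 6 geometric isomers: Cl trans, py trans; Cl trans, py cis; Cl cis, py trans; Cl cis, py cis (3 arrangements, 2 chiral).
Of these, 2 lack any improper symmetry element and so occur as enantiomeric pairs, giving 6 + 2 = 8 stereoisomers in total.

8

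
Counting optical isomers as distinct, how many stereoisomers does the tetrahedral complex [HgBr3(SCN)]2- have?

All four vertices of a tetrahedron are equivalent and mutually adjacent, so cis/trans isomerism cannot arise.
Only one geometric arrangement is possible.

1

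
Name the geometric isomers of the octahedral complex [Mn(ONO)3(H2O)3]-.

fac and mer

In an octahedral complex each vertex has one trans partner and four cis neighbours.
The distinct arrangements are (2 in all): ONO mer; ONO fac.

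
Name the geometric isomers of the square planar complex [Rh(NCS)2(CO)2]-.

In a square planar complex each vertex has one trans partner and two cis neighbours.
There are 2 geometric isomers: NCS cis; NCS trans.

cis and trans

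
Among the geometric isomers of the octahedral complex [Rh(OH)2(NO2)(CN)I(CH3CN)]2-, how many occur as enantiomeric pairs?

The six octahedral sites form three mutually perpendicular trans pairs.
Exhaustive case analysis gives 9 geometric isomers.
Of these, 6 lack any improper symmetry element and so occur as enantiomeric pairs, giving 9 + 6 = 15 stereoisomers in total.

6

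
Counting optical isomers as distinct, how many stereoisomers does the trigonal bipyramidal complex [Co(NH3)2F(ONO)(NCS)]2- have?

In a trigonal bipyramid the two axial positions differ from the three equatorial ones.
Systematic enumeration (placing each ligand type in turn and discarding arrangements equivalent by rotation or reflection) gives 7 geometric isomers.
Of these, 3 lack any improper symmetry element and so occur as enantiomeric pairs, giving 7 + 3 = 10 stereoisomers in total.

10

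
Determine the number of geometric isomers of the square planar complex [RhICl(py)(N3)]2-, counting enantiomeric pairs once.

In a square planar complex each vertex has one trans partner and two cis neighbours.
There are 3 geometric isomers: (Cl/N3 trans, I/py trans); (Cl/py trans, I/N3 trans); (Cl/I trans, N3/py trans).

3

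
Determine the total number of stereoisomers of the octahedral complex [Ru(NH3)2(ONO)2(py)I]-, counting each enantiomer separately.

The six octahedral sites form three mutually perpendicular trans pairs.
There are 6 geometric isomers: NH3 cis, ONO cis (3 arrangements, 2 chiral); NH3 cis, ONO trans; NH3 trans, ONO cis; NH3 trans, ONO trans.
Of these, 2 lack any improper symmetry element and so occur as enantiomeric pairs, giving 6 + 2 = 8 stereoisomers in total.

8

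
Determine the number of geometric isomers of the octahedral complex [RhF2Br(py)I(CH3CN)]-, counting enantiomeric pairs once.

9

Systematic enumeration (placing each ligand type in turn and discarding arrangements equivalent by rotation or reflection) gives 9 geometric isomers.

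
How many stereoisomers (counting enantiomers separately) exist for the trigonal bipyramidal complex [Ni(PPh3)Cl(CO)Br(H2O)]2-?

20

Placing the ligands in turn and identifying arrangements related by rotation or reflection leaves 10 distinct geometric isomers.
Of these, 10 lack any improper symmetry element and so occur as enantiomeric pairs, giving 10 + 10 = 20 stereoisomers in total.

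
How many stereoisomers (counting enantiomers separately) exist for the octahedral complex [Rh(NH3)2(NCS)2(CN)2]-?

6

Working through the distinct placements yields 5 geometric isomers: NH3 trans, NCS trans, CN trans; NH3 cis, NCS cis, CN trans; NH3 trans, NCS cis, CN cis; NH3 cis, NCS cis, CN cis (chiral); NH3 cis, NCS trans, CN cis.
One of these lacks any improper symmetry element and so occurs as an enantiomeric pair, giving 5 + 1 = 6 stereoisomers in total.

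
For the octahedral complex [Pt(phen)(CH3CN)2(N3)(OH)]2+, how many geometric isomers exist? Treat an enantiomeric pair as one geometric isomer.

4

Each phen is bidentate and must span two cis positions.
Working through the distinct placements yields 4 geometric isomers: CH3CN trans; CH3CN cis (3 arrangements, 2 chiral).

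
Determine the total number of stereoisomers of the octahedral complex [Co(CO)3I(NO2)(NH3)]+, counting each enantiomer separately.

The six octahedral sites form three mutually perpendicular trans pairs.
Systematic placement gives 4 geometric isomers: CO mer (3 arrangements); CO fac (chiral).
One of these lacks any improper symmetry element and so occurs as an enantiomeric pair, giving 4 + 1 = 5 stereoisomers in total.

5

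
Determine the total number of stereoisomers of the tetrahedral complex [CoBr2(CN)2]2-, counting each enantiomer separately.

1

In a tetrahedral complex all four positions are equivalent and every pair of ligands is adjacent — there is no cis/trans distinction.
Only one geometric arrangement is possible.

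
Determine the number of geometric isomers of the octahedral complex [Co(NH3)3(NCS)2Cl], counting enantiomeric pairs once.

The six octahedral sites form three mutually perpendicular trans pairs.
The distinct arrangements are (3 in all): NH3 mer, NCS cis; NH3 mer, NCS trans; NH3 fac, NCS cis.

3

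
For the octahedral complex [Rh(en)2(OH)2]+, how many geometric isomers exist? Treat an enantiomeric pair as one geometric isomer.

Each en is bidentate and must span two cis positions.
There are 2 geometric isomers: OH trans; OH cis (chiral).

2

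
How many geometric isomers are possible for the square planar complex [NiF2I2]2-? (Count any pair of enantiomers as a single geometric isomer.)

The distinct arrangements are (2 in all): F cis; F trans.

2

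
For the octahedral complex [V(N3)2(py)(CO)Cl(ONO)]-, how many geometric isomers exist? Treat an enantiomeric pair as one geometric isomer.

9

The six octahedral sites form three mutually perpendicular trans pairs.
Systematic enumeration (placing each ligand type in turn and discarding arrangements equivalent by rotation or reflection) gives 9 geometric isomers.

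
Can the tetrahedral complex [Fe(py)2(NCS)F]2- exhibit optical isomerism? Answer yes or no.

no

Only one geometric arrangement is possible.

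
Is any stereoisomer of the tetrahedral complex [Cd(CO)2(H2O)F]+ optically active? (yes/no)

Only one geometric arrangement is possible.

no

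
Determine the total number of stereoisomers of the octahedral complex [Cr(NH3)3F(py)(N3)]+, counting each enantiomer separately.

There are 4 geometric isomers: NH3 mer (3 arrangements); NH3 fac (chiral).
One of these lacks any improper symmetry element and so occurs as an enantiomeric pair, giving 4 + 1 = 5 stereoisomers in total.

5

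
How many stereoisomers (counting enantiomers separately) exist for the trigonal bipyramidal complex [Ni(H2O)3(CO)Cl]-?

In a trigonal bipyramid the two axial positions differ from the three equatorial ones.
The distinct arrangements are (4 in all): CO axial, Cl axial; CO axial, Cl equatorial; CO equatorial, Cl axial; CO equatorial, Cl equatorial.
Each arrangement has an internal mirror plane or centre of symmetry, so none is chiral.

4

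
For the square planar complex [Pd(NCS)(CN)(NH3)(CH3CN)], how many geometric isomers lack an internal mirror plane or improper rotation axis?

A square has two trans pairs of vertices; adjacent vertices are cis.
There are 3 geometric isomers: (CH3CN/NCS trans, CN/NH3 trans); (CH3CN/NH3 trans, CN/NCS trans); (CH3CN/CN trans, NCS/NH3 trans).
Each arrangement has an internal mirror plane or centre of symmetry, so none is chiral.

0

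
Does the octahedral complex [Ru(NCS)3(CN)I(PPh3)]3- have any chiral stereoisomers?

yes

Working through the distinct placements yields 4 geometric isomers: NCS mer (3 arrangements); NCS fac (chiral).
One of these lacks any improper symmetry element and so occurs as an enantiomeric pair, giving 4 + 1 = 5 stereoisomers in total.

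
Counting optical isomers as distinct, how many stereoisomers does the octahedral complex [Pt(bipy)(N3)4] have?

An octahedron has six vertices in three trans pairs; every non-trans pair is cis.
Each bipy is bidentate and must span two cis positions.
Only one geometric arrangement is possible.

1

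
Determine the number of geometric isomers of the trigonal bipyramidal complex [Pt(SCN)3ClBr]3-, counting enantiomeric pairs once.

4

A trigonal bipyramid has two axial and three equatorial sites, which are chemically inequivalent.
Working through the distinct placements yields 4 geometric isomers: Cl axial, Br axial; Cl equatorial, Br axial; Cl axial, Br equatorial; Cl equatorial, Br equatorial.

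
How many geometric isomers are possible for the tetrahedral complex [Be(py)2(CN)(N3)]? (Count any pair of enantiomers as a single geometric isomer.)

In a tetrahedral complex all four positions are equivalent and every pair of ligands is adjacent — there is no cis/trans distinction.
Only one geometric arrangement is possible.

1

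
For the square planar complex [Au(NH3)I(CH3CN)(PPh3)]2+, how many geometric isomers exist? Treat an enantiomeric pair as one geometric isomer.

A square has two trans pairs of vertices; adjacent vertices are cis.
Systematic placement gives 3 geometric isomers: (CH3CN/NH3 trans, I/PPh3 trans); (CH3CN/PPh3 trans, I/NH3 trans); (CH3CN/I trans, NH3/PPh3 trans).

3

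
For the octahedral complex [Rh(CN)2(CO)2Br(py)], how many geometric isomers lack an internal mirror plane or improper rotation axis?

The six octahedral sites form three mutually perpendicular trans pairs.
Systematic placement gives 6 geometric isomers: CN cis, CO cis (3 arrangements, 2 chiral); CN cis, CO trans; CN trans, CO cis; CN trans, CO trans.
Of these, 2 lack any improper symmetry element and so occur as enantiomeric pairs, giving 6 + 2 = 8 stereoisomers in total.

2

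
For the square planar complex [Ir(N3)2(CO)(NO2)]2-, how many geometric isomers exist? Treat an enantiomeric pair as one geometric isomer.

2

A square has two trans pairs of vertices; adjacent vertices are cis.
The distinct arrangements are (2 in all): N3 cis; N3 trans.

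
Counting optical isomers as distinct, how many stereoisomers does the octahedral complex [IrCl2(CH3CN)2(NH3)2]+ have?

6

In an octahedral complex each vertex has one trans partner and four cis neighbours.
There are 5 geometric isomers: Cl trans, CH3CN trans, NH3 trans; Cl cis, CH3CN trans, NH3 cis; Cl cis, CH3CN cis, NH3 trans; Cl cis, CH3CN cis, NH3 cis (chiral); Cl trans, CH3CN cis, NH3 cis.
One of these lacks any improper symmetry element and so occurs as an enantiomeric pair, giving 5 + 1 = 6 stereoisomers in total.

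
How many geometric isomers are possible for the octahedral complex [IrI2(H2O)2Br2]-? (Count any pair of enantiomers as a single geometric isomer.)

The six octahedral sites form three mutually perpendicular trans pairs.
Systematic placement gives 5 geometric isomers: I trans, H2O trans, Br trans; I cis, H2O cis, Br trans; I trans, H2O cis, Br cis; I cis, H2O cis, Br cis (chiral); I cis, H2O trans, Br cis.

5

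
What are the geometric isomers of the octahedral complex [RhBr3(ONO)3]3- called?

fac and mer

In an octahedral complex each vertex has one trans partner and four cis neighbours.
There are 2 geometric isomers: Br mer; Br fac.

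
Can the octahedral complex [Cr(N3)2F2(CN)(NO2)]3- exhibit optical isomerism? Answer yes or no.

An octahedron has six vertices in three trans pairs; every non-trans pair is cis.
Working through the distinct placements yields 6 geometric isomers: N3 cis, F cis (3 arrangements, 2 chiral); N3 trans, F cis; N3 cis, F trans; N3 trans, F trans.
Of these, 2 lack any improper symmetry element and so occur as enantiomeric pairs, giving 6 + 2 = 8 stereoisomers in total.

yes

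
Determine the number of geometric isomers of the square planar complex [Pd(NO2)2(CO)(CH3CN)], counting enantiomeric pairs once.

In a square planar complex each vertex has one trans partner and two cis neighbours.
Working through the distinct placements yields 2 geometric isomers: NO2 cis; NO2 trans.

2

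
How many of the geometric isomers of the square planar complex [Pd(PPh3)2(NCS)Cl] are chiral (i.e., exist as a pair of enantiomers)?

0

A square has two trans pairs of vertices; adjacent vertices are cis.
There are 2 geometric isomers: PPh3 cis; PPh3 trans.
Each arrangement has an internal mirror plane or centre of symmetry, so none is chiral.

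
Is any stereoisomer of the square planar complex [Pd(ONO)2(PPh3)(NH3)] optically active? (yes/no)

no

In a square planar complex each vertex has one trans partner and two cis neighbours.
Systematic placement gives 2 geometric isomers: ONO cis; ONO trans.
Each arrangement has an internal mirror plane or centre of symmetry, so none is chiral.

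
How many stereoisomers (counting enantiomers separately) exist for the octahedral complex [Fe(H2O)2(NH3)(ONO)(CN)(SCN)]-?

In an octahedral complex each vertex has one trans partner and four cis neighbours.
Systematic enumeration (placing each ligand type in turn and discarding arrangements equivalent by rotation or reflection) gives 9 geometric isomers.
Of these, 6 lack any improper symmetry element and so occur as enantiomeric pairs, giving 9 + 6 = 15 stereoisomers in total.

15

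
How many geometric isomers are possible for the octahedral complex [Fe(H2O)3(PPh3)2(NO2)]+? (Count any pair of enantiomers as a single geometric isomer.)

3

Working through the distinct placements yields 3 geometric isomers: H2O mer, PPh3 trans; H2O mer, PPh3 cis; H2O fac, PPh3 cis.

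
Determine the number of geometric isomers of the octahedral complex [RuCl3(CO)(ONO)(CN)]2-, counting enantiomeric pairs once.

4

Working through the distinct placements yields 4 geometric isomers: Cl mer (3 arrangements); Cl fac (chiral).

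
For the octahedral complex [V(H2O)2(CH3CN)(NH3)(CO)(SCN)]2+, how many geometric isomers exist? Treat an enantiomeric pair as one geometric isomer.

Placing the ligands in turn and identifying arrangements related by rotation or reflection leaves 9 distinct geometric isomers.

9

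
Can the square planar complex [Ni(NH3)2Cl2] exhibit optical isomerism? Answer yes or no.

no

In a square planar complex each vertex has one trans partner and two cis neighbours.
The distinct arrangements are (2 in all): NH3 cis; NH3 trans.
Each arrangement has an internal mirror plane or centre of symmetry, so none is chiral.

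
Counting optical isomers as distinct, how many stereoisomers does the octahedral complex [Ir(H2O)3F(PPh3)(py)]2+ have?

5

An octahedron has six vertices in three trans pairs; every non-trans pair is cis.
Working through the distinct placements yields 4 geometric isomers: H2O mer (3 arrangements); H2O fac (chiral).
One of these lacks any improper symmetry element and so occurs as an enantiomeric pair, giving 4 + 1 = 5 stereoisomers in total.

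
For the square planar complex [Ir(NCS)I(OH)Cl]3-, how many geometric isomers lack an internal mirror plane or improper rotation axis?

0

In a square planar complex each vertex has one trans partner and two cis neighbours.
The distinct arrangements are (3 in all): (Cl/NCS trans, I/OH trans); (Cl/OH trans, I/NCS trans); (Cl/I trans, NCS/OH trans).
Each arrangement has an internal mirror plane or centre of symmetry, so none is chiral.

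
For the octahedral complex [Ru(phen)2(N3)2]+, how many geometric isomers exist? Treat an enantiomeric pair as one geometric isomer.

2

In an octahedral complex each vertex has one trans partner and four cis neighbours.
Each phen is bidentate and must span two cis positions.
Systematic placement gives 2 geometric isomers: N3 trans; N3 cis (chiral).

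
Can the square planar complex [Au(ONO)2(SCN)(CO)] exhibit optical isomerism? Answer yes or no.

A square has two trans pairs of vertices; adjacent vertices are cis.
There are 2 geometric isomers: ONO cis; ONO trans.
Each arrangement has an internal mirror plane or centre of symmetry, so none is chiral.

no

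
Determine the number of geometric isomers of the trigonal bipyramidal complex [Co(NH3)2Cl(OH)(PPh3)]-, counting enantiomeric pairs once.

Exhaustive case analysis gives 7 geometric isomers.

7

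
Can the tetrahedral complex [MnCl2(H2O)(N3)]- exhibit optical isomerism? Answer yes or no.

no

In a tetrahedral complex all four positions are equivalent and every pair of ligands is adjacent — there is no cis/trans distinction.
Only one geometric arrangement is possible.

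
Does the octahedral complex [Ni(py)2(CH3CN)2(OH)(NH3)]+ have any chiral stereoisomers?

The distinct arrangements are (6 in all): py trans, CH3CN trans; py cis, CH3CN trans; py trans, CH3CN cis; py cis, CH3CN cis (3 arrangements, 2 chiral).
Of these, 2 lack any improper symmetry element and so occur as enantiomeric pairs, giving 6 + 2 = 8 stereoisomers in total.

yes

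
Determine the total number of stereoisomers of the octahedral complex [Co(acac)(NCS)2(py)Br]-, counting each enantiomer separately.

The six octahedral sites form three mutually perpendicular trans pairs.
Each acac is bidentate and must span two cis positions.
There are 4 geometric isomers: NCS cis (3 arrangements, 2 chiral); NCS trans.
Of these, 2 lack any improper symmetry element and so occur as enantiomeric pairs, giving 4 + 2 = 6 stereoisomers in total.

6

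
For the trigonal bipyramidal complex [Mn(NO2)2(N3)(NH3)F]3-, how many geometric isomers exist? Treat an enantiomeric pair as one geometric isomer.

7

In a trigonal bipyramid the two axial positions differ from the three equatorial ones.
Exhaustive case analysis gives 7 geometric isomers.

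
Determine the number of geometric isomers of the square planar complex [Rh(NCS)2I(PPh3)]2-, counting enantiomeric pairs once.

A square has two trans pairs of vertices; adjacent vertices are cis.
Working through the distinct placements yields 2 geometric isomers: NCS cis; NCS trans.

2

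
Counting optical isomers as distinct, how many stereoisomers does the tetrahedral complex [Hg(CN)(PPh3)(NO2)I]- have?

2

Only one geometric arrangement is possible; it has no improper symmetry element, so it exists as a pair of enantiomers (2 stereoisomers).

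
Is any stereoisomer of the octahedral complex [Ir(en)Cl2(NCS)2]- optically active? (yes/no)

Each en is bidentate and must span two cis positions.
Working through the distinct placements yields 3 geometric isomers: Cl trans, NCS cis; Cl cis, NCS cis (chiral); Cl cis, NCS trans.
One of these lacks any improper symmetry element and so occurs as an enantiomeric pair, giving 3 + 1 = 4 stereoisomers in total.

yes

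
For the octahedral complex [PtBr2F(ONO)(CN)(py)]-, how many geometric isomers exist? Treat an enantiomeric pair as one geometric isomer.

In an octahedral complex each vertex has one trans partner and four cis neighbours.
Placing the ligands in turn and identifying arrangements related by rotation or reflection leaves 9 distinct geometric isomers.

9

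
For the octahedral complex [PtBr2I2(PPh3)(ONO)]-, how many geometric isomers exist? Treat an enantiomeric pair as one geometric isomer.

6

In an octahedral complex each vertex has one trans partner and four cis neighbours.
There are 6 geometric isomers: Br trans, I trans; Br trans, I cis; Br cis, I cis (3 arrangements, 2 chiral); Br cis, I trans.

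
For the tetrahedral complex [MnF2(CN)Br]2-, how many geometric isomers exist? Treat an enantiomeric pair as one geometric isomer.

1

In a tetrahedral complex all four positions are equivalent and every pair of ligands is adjacent — there is no cis/trans distinction.
Only one geometric arrangement is possible.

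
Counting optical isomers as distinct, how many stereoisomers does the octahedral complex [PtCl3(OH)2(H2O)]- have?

3

In an octahedral complex each vertex has one trans partner and four cis neighbours.
The distinct arrangements are (3 in all): Cl mer, OH trans; Cl mer, OH cis; Cl fac, OH cis.
Each arrangement has an internal mirror plane or centre of symmetry, so none is chiral.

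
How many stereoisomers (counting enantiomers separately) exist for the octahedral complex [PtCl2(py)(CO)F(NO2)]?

15

In an octahedral complex each vertex has one trans partner and four cis neighbours.
Systematic enumeration (placing each ligand type in turn and discarding arrangements equivalent by rotation or reflection) gives 9 geometric isomers.
Of these, 6 lack any improper symmetry element and so occur as enantiomeric pairs, giving 9 + 6 = 15 stereoisomers in total.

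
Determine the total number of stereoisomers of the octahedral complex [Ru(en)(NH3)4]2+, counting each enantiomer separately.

An octahedron has six vertices in three trans pairs; every non-trans pair is cis.
Each en is bidentate and must span two cis positions.
Only one geometric arrangement is possible.

1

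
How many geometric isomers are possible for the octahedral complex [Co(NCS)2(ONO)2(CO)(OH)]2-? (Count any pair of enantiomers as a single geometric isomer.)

An octahedron has six vertices in three trans pairs; every non-trans pair is cis.
Systematic placement gives 6 geometric isomers: NCS cis, ONO trans; NCS cis, ONO cis (3 arrangements, 2 chiral); NCS trans, ONO trans; NCS trans, ONO cis.

6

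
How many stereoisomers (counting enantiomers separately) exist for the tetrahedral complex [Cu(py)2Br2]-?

1

Only one geometric arrangement is possible.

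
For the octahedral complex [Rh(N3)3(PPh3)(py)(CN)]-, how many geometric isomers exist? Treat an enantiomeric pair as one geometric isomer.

An octahedron has six vertices in three trans pairs; every non-trans pair is cis.
The distinct arrangements are (4 in all): N3 mer (3 arrangements); N3 fac (chiral).

4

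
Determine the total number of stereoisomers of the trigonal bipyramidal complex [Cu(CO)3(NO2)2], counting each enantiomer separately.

A trigonal bipyramid has two axial and three equatorial sites, which are chemically inequivalent.
Systematic placement gives 3 geometric isomers: NO2 both equatorial; NO2 one axial, one equatorial; NO2 both axial.
Each arrangement has an internal mirror plane or centre of symmetry, so none is chiral.

3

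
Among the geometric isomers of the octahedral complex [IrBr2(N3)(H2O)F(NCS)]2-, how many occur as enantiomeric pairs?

Exhaustive case analysis gives 9 geometric isomers.
Of these, 6 lack any improper symmetry element and so occur as enantiomeric pairs, giving 9 + 6 = 15 stereoisomers in total.

6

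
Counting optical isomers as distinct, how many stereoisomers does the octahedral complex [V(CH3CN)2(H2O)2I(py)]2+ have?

8

In an octahedral complex each vertex has one trans partner and four cis neighbours.
The distinct arrangements are (6 in all): CH3CN trans, H2O trans; CH3CN trans, H2O cis; CH3CN cis, H2O cis (3 arrangements, 2 chiral); CH3CN cis, H2O trans.
Of these, 2 lack any improper symmetry element and so occur as enantiomeric pairs, giving 6 + 2 = 8 stereoisomers in total.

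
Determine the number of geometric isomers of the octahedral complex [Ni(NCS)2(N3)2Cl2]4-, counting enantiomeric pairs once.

In an octahedral complex each vertex has one trans partner and four cis neighbours.
There are 5 geometric isomers: NCS trans, N3 trans, Cl trans; NCS cis, N3 cis, Cl trans; NCS trans, N3 cis, Cl cis; NCS cis, N3 cis, Cl cis (chiral); NCS cis, N3 trans, Cl cis.

5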